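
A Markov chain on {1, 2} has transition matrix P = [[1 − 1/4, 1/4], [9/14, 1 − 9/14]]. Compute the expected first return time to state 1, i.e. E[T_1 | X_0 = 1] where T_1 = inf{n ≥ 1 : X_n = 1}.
E[T_1 | X_0 = 1] = 1/π_1 = 25/18

For an irreducible recurrent Markov chain with stationary distribution π, E[T_i | X_0 = i] = 1/π_i (Kac's formula). Here π_1 = (9/14)/(1/4 + 9/14) = (9/14)/(25/28) = 18/25, so E[T_1 | X_0 = 1] = 1/π_1 = (1/4 + 9/14)/(9/14) = (25/28)/(9/14) = 25/18.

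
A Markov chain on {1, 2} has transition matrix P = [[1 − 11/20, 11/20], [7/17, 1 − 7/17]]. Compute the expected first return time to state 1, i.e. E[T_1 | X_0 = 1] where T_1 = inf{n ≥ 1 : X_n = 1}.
E[T_1 | X_0 = 1] = 1/π_1 = 327/140

For an irreducible recurrent Markov chain with stationary distribution π, E[T_i | X_0 = i] = 1/π_i (Kac's formula). Here π_1 = (7/17)/(11/20 + 7/17) = (7/17)/(327/340) = 140/327, so E[T_1 | X_0 = 1] = 1/π_1 = (11/20 + 7/17)/(7/17) = (327/340)/(7/17) = 327/140.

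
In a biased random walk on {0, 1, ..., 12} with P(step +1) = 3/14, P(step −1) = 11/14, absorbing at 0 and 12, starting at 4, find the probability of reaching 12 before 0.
P(hit 12 before 0) = (1 − (11/3)^4) / (1 − (11/3)^12) = 6561/215551363

Let u_k denote P(reach 12 before 0 | start at k). Boundary: u_0 = 0, u_12 = 1. Recurrence: u_k = 3/14·u_{k+1} + 11/14·u_{k-1} for 1 ≤ k ≤ 11. Try u_k = A + B·r^k with r = q/p = (11/14)/(3/14) = 11/3. Substitution satisfies the recurrence; boundary conditions give:
  u_k = (1 − r^k) / (1 − r^N) = (1 − (11/3)^4) / (1 − (11/3)^12) = 6561/215551363.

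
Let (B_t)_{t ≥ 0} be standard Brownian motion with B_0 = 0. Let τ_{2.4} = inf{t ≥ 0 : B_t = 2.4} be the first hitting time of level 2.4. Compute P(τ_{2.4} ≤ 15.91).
P(τ_{2.4} ≤ 15.91) = 2(1 − Φ(2.4/√15.91)) = 2(1 − Φ(0.6017)) ≈ 0.5474

By the reflection principle for standard BM, P(τ_b ≤ t) = 2 · P(B_t ≥ b). Since B_t ~ N(0, t), P(B_t ≥ 2.4) = 1 − Φ(2.4/√t) = 1 − Φ(2.4/√15.91) = 1 − Φ(0.6017) ≈ 0.27369. Doubling: P(τ_{2.4} ≤ 15.91) ≈ 2 · 0.27369 = 0.54738 ≈ 0.5474.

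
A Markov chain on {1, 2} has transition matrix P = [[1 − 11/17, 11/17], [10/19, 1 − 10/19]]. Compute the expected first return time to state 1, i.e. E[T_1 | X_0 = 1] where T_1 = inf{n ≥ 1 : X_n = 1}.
E[T_1 | X_0 = 1] = 1/π_1 = 379/170

For an irreducible recurrent Markov chain with stationary distribution π, E[T_i | X_0 = i] = 1/π_i (Kac's formula). Here π_1 = (10/19)/(11/17 + 10/19) = (10/19)/(379/323) = 170/379, so E[T_1 | X_0 = 1] = 1/π_1 = (11/17 + 10/19)/(10/19) = (379/323)/(10/19) = 379/170.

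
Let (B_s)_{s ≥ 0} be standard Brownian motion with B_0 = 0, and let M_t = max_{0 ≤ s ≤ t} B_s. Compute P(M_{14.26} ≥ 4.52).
P(M_{14.26} ≥ 4.52) = 2·P(B_{14.26} ≥ 4.52) = 2(1 − Φ(4.52/√14.26)) ≈ 0.2313

By the reflection principle for Brownian motion, P(M_t ≥ a) = 2 · P(B_t ≥ a) for a ≥ 0. Since B_t ~ N(0, t), P(B_t ≥ 4.52) = 1 − Φ(4.52/√t) = 1 − Φ(4.52/√14.26) = 1 − Φ(1.1970). So
  P(M_{14.26} ≥ 4.52) = 2(1 − Φ(1.1970)) ≈ 0.2313.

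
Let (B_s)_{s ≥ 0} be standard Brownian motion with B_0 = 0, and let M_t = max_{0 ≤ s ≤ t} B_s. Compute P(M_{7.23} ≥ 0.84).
P(M_{7.23} ≥ 0.84) = 2·P(B_{7.23} ≥ 0.84) = 2(1 − Φ(0.84/√7.23)) ≈ 0.7547

By the reflection principle for Brownian motion, P(M_t ≥ a) = 2 · P(B_t ≥ a) for a ≥ 0. Since B_t ~ N(0, t), P(B_t ≥ 0.84) = 1 − Φ(0.84/√t) = 1 − Φ(0.84/√7.23) = 1 − Φ(0.3124). So
  P(M_{7.23} ≥ 0.84) = 2(1 − Φ(0.3124)) ≈ 0.7547.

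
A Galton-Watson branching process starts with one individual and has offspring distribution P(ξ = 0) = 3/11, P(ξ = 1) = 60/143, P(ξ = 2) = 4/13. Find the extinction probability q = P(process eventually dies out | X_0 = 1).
q = 39/44

The pgf is f(s) = 3/11 + 60/143·s + 4/13·s². The extinction probability q is the smallest fixed point of f in [0, 1]. Setting s = f(s):
  4/13·s² + (60/143 − 1)·s + 3/11 = 0
  4/13·s² − (3/11 + 4/13)·s + 3/11 = 0
which factors as (s − 1)·(4/13·s − 3/11) = 0, giving roots s = 1 and s = (3/11)/(4/13) = 39/44.
Mean offspring μ = 60/143 + 2·4/13 = 148/143 > 1 (supercritical), so q < 1. The extinction probability is the smaller root: q = (3/11)/(4/13) = 39/44.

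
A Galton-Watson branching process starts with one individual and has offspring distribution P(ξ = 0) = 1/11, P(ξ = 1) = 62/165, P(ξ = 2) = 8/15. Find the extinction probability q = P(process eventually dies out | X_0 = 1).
q = 15/88

The pgf is f(s) = 1/11 + 62/165·s + 8/15·s². The extinction probability q is the smallest fixed point of f in [0, 1]. Setting s = f(s):
  8/15·s² + (62/165 − 1)·s + 1/11 = 0
  8/15·s² − (1/11 + 8/15)·s + 1/11 = 0
which factors as (s − 1)·(8/15·s − 1/11) = 0, giving roots s = 1 and s = (1/11)/(8/15) = 15/88.
Mean offspring μ = 62/165 + 2·8/15 = 238/165 > 1 (supercritical), so q < 1. The extinction probability is the smaller root: q = (1/11)/(8/15) = 15/88.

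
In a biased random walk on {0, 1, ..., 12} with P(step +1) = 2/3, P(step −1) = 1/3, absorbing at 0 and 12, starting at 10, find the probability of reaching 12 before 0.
P(hit 12 before 0) = (1 − (1/2)^10) / (1 − (1/2)^12) = 1364/1365

Let u_k denote P(reach 12 before 0 | start at k). Boundary: u_0 = 0, u_12 = 1. Recurrence: u_k = 2/3·u_{k+1} + 1/3·u_{k-1} for 1 ≤ k ≤ 11. Try u_k = A + B·r^k with r = q/p = (1/3)/(2/3) = 1/2. Substitution satisfies the recurrence; boundary conditions give:
  u_k = (1 − r^k) / (1 − r^N) = (1 − (1/2)^10) / (1 − (1/2)^12) = 1364/1365.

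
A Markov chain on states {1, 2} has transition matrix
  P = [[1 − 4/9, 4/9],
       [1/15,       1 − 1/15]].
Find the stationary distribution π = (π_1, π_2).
π_1 = 3/23, π_2 = 20/23

Solve πP = π with π_1 + π_2 = 1. From πP = π: π_1 · (1 − 4/9) + π_2 · 1/15 = π_1 ⇒ π_2 · 1/15 = π_1 · 4/9 ⇒ π_2/π_1 = (4/9)/(1/15) = 20/3. Together with π_1 + π_2 = 1:
  π_1 = (1/15)/(4/9 + 1/15) = (1/15)/(23/45) = 3/23,
  π_2 = (4/9)/(4/9 + 1/15) = (4/9)/(23/45) = 20/23.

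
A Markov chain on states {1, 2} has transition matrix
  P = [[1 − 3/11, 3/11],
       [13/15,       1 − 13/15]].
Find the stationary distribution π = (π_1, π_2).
π_1 = 143/188, π_2 = 45/188

Solve πP = π with π_1 + π_2 = 1. From πP = π: π_1 · (1 − 3/11) + π_2 · 13/15 = π_1 ⇒ π_2 · 13/15 = π_1 · 3/11 ⇒ π_2/π_1 = (3/11)/(13/15) = 45/143. Together with π_1 + π_2 = 1:
  π_1 = (13/15)/(3/11 + 13/15) = (13/15)/(188/165) = 143/188,
  π_2 = (3/11)/(3/11 + 13/15) = (3/11)/(188/165) = 45/188.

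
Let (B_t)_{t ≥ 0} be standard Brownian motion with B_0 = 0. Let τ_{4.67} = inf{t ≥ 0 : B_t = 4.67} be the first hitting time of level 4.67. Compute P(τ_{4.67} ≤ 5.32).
P(τ_{4.67} ≤ 5.32) = 2(1 − Φ(4.67/√5.32)) = 2(1 − Φ(2.0247)) ≈ 0.0429

By the reflection principle for standard BM, P(τ_b ≤ t) = 2 · P(B_t ≥ b). Since B_t ~ N(0, t), P(B_t ≥ 4.67) = 1 − Φ(4.67/√t) = 1 − Φ(4.67/√5.32) = 1 − Φ(2.0247) ≈ 0.02145. Doubling: P(τ_{4.67} ≤ 5.32) ≈ 2 · 0.02145 = 0.04290 ≈ 0.0429.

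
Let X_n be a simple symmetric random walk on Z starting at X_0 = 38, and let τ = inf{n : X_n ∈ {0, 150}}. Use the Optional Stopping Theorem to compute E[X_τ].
E[X_τ] = 38

X_n is a martingale and τ is a bounded-mean stopping time (indeed τ is finite a.s. with bounded expectation since the walk is in a bounded region). By the OST, E[X_τ] = E[X_0] = 38. Equivalently: E[X_τ] = 150 · P(hit 150 first) + 0 · P(hit 0 first) = 150 · (38/150) = 38.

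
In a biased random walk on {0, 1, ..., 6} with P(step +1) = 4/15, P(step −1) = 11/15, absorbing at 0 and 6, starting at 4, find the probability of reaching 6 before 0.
P(hit 6 before 0) = (1 − (11/4)^4) / (1 − (11/4)^6) = 2192/16833

Let u_k denote P(reach 6 before 0 | start at k). Boundary: u_0 = 0, u_6 = 1. Recurrence: u_k = 4/15·u_{k+1} + 11/15·u_{k-1} for 1 ≤ k ≤ 5. Try u_k = A + B·r^k with r = q/p = (11/15)/(4/15) = 11/4. Substitution satisfies the recurrence; boundary conditions give:
  u_k = (1 − r^k) / (1 − r^N) = (1 − (11/4)^4) / (1 − (11/4)^6) = 2192/16833.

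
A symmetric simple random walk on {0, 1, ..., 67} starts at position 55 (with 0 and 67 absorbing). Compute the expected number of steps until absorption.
E[τ | X_0 = 55] = 660

Let v_k = E[τ | X_0 = k]. Boundary: v_0 = v_67 = 0. Recurrence: v_k = 1 + (v_{k-1} + v_{k+1})/2 for 1 ≤ k ≤ 66. The particular solution to v_k − (v_{k-1} + v_{k+1})/2 = 1 is v_k = −k^2. Adding homogeneous solution A + B k and matching boundaries gives v_k = k (67 − k). Substituting k = 55: v_55 = 55 · 12 = 660.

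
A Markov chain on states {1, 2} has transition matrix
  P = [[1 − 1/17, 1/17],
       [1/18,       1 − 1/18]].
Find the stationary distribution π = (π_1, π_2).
π_1 = 17/35, π_2 = 18/35

Solve πP = π with π_1 + π_2 = 1. From πP = π: π_1 · (1 − 1/17) + π_2 · 1/18 = π_1 ⇒ π_2 · 1/18 = π_1 · 1/17 ⇒ π_2/π_1 = (1/17)/(1/18) = 18/17. Together with π_1 + π_2 = 1:
  π_1 = (1/18)/(1/17 + 1/18) = (1/18)/(35/306) = 17/35,
  π_2 = (1/17)/(1/17 + 1/18) = (1/17)/(35/306) = 18/35.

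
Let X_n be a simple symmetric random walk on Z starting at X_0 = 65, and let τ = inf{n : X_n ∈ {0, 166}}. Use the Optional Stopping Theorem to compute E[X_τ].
E[X_τ] = 65

X_n is a martingale and τ is a bounded-mean stopping time (indeed τ is finite a.s. with bounded expectation since the walk is in a bounded region). By the OST, E[X_τ] = E[X_0] = 65. Equivalently: E[X_τ] = 166 · P(hit 166 first) + 0 · P(hit 0 first) = 166 · (65/166) = 65.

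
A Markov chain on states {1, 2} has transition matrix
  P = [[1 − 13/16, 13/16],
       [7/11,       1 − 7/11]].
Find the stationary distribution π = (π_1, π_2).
π_1 = 112/255, π_2 = 143/255

Solve πP = π with π_1 + π_2 = 1. From πP = π: π_1 · (1 − 13/16) + π_2 · 7/11 = π_1 ⇒ π_2 · 7/11 = π_1 · 13/16 ⇒ π_2/π_1 = (13/16)/(7/11) = 143/112. Together with π_1 + π_2 = 1:
  π_1 = (7/11)/(13/16 + 7/11) = (7/11)/(255/176) = 112/255,
  π_2 = (13/16)/(13/16 + 7/11) = (13/16)/(255/176) = 143/255.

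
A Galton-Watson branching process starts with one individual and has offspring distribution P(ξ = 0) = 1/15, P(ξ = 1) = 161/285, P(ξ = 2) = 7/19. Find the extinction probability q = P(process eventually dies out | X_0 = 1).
q = 19/105

The pgf is f(s) = 1/15 + 161/285·s + 7/19·s². The extinction probability q is the smallest fixed point of f in [0, 1]. Setting s = f(s):
  7/19·s² + (161/285 − 1)·s + 1/15 = 0
  7/19·s² − (1/15 + 7/19)·s + 1/15 = 0
which factors as (s − 1)·(7/19·s − 1/15) = 0, giving roots s = 1 and s = (1/15)/(7/19) = 19/105.
Mean offspring μ = 161/285 + 2·7/19 = 371/285 > 1 (supercritical), so q < 1. The extinction probability is the smaller root: q = (1/15)/(7/19) = 19/105.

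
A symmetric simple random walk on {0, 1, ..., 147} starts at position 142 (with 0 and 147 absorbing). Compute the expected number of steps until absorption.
E[τ | X_0 = 142] = 710

Let v_k = E[τ | X_0 = k]. Boundary: v_0 = v_147 = 0. Recurrence: v_k = 1 + (v_{k-1} + v_{k+1})/2 for 1 ≤ k ≤ 146. The particular solution to v_k − (v_{k-1} + v_{k+1})/2 = 1 is v_k = −k^2. Adding homogeneous solution A + B k and matching boundaries gives v_k = k (147 − k). Substituting k = 142: v_142 = 142 · 5 = 710.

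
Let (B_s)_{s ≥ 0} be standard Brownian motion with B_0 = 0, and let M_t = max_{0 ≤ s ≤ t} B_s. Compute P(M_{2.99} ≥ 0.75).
P(M_{2.99} ≥ 0.75) = 2·P(B_{2.99} ≥ 0.75) = 2(1 − Φ(0.75/√2.99)) ≈ 0.6645

By the reflection principle for Brownian motion, P(M_t ≥ a) = 2 · P(B_t ≥ a) for a ≥ 0. Since B_t ~ N(0, t), P(B_t ≥ 0.75) = 1 − Φ(0.75/√t) = 1 − Φ(0.75/√2.99) = 1 − Φ(0.4337). So
  P(M_{2.99} ≥ 0.75) = 2(1 − Φ(0.4337)) ≈ 0.6645.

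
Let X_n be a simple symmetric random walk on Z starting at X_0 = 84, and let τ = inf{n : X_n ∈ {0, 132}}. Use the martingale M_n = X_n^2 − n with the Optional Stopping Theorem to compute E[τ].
E[τ] = 4032

M_n = X_n^2 − n is a martingale (since E[X_{n+1}^2 | F_n] = X_n^2 + 1). By OST (τ has finite mean in a bounded region), E[M_τ] = E[M_0] = X_0^2 − 0 = 84^2 = 7056. Also E[M_τ] = E[X_τ^2] − E[τ]. The walk exits at 0 or 132, with P(hit 132 first) = 84/132, so E[X_τ^2] = 132^2 · 84/132 + 0 = 11088. Thus E[τ] = E[X_τ^2] − E[M_τ] = 11088 − 7056 = 4032 = 84(132 − 84) = 4032.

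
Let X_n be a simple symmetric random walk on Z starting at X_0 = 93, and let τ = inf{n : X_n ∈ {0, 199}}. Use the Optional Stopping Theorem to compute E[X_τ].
E[X_τ] = 93

X_n is a martingale and τ is a bounded-mean stopping time (indeed τ is finite a.s. with bounded expectation since the walk is in a bounded region). By the OST, E[X_τ] = E[X_0] = 93. Equivalently: E[X_τ] = 199 · P(hit 199 first) + 0 · P(hit 0 first) = 199 · (93/199) = 93.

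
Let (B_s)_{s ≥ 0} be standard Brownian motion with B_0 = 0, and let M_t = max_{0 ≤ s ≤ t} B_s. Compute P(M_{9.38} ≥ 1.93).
P(M_{9.38} ≥ 1.93) = 2·P(B_{9.38} ≥ 1.93) = 2(1 − Φ(1.93/√9.38)) ≈ 0.5286

By the reflection principle for Brownian motion, P(M_t ≥ a) = 2 · P(B_t ≥ a) for a ≥ 0. Since B_t ~ N(0, t), P(B_t ≥ 1.93) = 1 − Φ(1.93/√t) = 1 − Φ(1.93/√9.38) = 1 − Φ(0.6302). So
  P(M_{9.38} ≥ 1.93) = 2(1 − Φ(0.6302)) ≈ 0.5286.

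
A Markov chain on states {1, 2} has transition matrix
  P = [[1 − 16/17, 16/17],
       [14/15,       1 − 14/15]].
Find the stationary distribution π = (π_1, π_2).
π_1 = 119/239, π_2 = 120/239

Solve πP = π with π_1 + π_2 = 1. From πP = π: π_1 · (1 − 16/17) + π_2 · 14/15 = π_1 ⇒ π_2 · 14/15 = π_1 · 16/17 ⇒ π_2/π_1 = (16/17)/(14/15) = 120/119. Together with π_1 + π_2 = 1:
  π_1 = (14/15)/(16/17 + 14/15) = (14/15)/(478/255) = 119/239,
  π_2 = (16/17)/(16/17 + 14/15) = (16/17)/(478/255) = 120/239.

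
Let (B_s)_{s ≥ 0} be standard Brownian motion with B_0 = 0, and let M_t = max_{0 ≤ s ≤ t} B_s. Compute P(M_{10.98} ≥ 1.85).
P(M_{10.98} ≥ 1.85) = 2·P(B_{10.98} ≥ 1.85) = 2(1 − Φ(1.85/√10.98)) ≈ 0.5766

By the reflection principle for Brownian motion, P(M_t ≥ a) = 2 · P(B_t ≥ a) for a ≥ 0. Since B_t ~ N(0, t), P(B_t ≥ 1.85) = 1 − Φ(1.85/√t) = 1 − Φ(1.85/√10.98) = 1 − Φ(0.5583). So
  P(M_{10.98} ≥ 1.85) = 2(1 − Φ(0.5583)) ≈ 0.5766.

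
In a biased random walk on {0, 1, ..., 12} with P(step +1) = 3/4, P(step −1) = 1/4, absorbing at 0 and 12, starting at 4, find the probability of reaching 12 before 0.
P(hit 12 before 0) = (1 − (1/3)^4) / (1 − (1/3)^12) = 6561/6643

Let u_k denote P(reach 12 before 0 | start at k). Boundary: u_0 = 0, u_12 = 1. Recurrence: u_k = 3/4·u_{k+1} + 1/4·u_{k-1} for 1 ≤ k ≤ 11. Try u_k = A + B·r^k with r = q/p = (1/4)/(3/4) = 1/3. Substitution satisfies the recurrence; boundary conditions give:
  u_k = (1 − r^k) / (1 − r^N) = (1 − (1/3)^4) / (1 − (1/3)^12) = 6561/6643.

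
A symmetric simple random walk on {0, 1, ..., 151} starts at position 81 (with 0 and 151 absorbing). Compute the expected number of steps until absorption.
E[τ | X_0 = 81] = 5670

Let v_k = E[τ | X_0 = k]. Boundary: v_0 = v_151 = 0. Recurrence: v_k = 1 + (v_{k-1} + v_{k+1})/2 for 1 ≤ k ≤ 150. The particular solution to v_k − (v_{k-1} + v_{k+1})/2 = 1 is v_k = −k^2. Adding homogeneous solution A + B k and matching boundaries gives v_k = k (151 − k). Substituting k = 81: v_81 = 81 · 70 = 5670.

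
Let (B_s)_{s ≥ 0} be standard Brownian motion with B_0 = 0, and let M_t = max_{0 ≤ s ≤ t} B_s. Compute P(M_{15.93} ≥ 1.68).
P(M_{15.93} ≥ 1.68) = 2·P(B_{15.93} ≥ 1.68) = 2(1 − Φ(1.68/√15.93)) ≈ 0.6738

By the reflection principle for Brownian motion, P(M_t ≥ a) = 2 · P(B_t ≥ a) for a ≥ 0. Since B_t ~ N(0, t), P(B_t ≥ 1.68) = 1 − Φ(1.68/√t) = 1 − Φ(1.68/√15.93) = 1 − Φ(0.4209). So
  P(M_{15.93} ≥ 1.68) = 2(1 − Φ(0.4209)) ≈ 0.6738.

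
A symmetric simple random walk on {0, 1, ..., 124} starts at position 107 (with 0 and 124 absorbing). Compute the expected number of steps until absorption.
E[τ | X_0 = 107] = 1819

Let v_k = E[τ | X_0 = k]. Boundary: v_0 = v_124 = 0. Recurrence: v_k = 1 + (v_{k-1} + v_{k+1})/2 for 1 ≤ k ≤ 123. The particular solution to v_k − (v_{k-1} + v_{k+1})/2 = 1 is v_k = −k^2. Adding homogeneous solution A + B k and matching boundaries gives v_k = k (124 − k). Substituting k = 107: v_107 = 107 · 17 = 1819.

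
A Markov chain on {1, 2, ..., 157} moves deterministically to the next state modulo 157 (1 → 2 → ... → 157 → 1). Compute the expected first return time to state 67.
E[T_67 | X_0 = 67] = 157

The chain cycles deterministically, so starting at state 67 it returns in exactly 157 steps. Equivalently, the stationary distribution is uniform π_j = 1/157 for every state j, so by Kac's formula E[T_67] = 1/π_67 = 157.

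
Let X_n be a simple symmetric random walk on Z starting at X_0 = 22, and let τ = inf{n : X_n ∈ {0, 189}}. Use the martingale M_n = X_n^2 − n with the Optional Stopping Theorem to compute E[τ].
E[τ] = 3674

M_n = X_n^2 − n is a martingale (since E[X_{n+1}^2 | F_n] = X_n^2 + 1). By OST (τ has finite mean in a bounded region), E[M_τ] = E[M_0] = X_0^2 − 0 = 22^2 = 484. Also E[M_τ] = E[X_τ^2] − E[τ]. The walk exits at 0 or 189, with P(hit 189 first) = 22/189, so E[X_τ^2] = 189^2 · 22/189 + 0 = 4158. Thus E[τ] = E[X_τ^2] − E[M_τ] = 4158 − 484 = 3674 = 22(189 − 22) = 3674.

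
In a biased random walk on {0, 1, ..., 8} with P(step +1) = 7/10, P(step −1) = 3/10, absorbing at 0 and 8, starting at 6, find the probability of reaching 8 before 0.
P(hit 8 before 0) = (1 − (3/7)^6) / (1 − (3/7)^8) = 143227/143956

Let u_k denote P(reach 8 before 0 | start at k). Boundary: u_0 = 0, u_8 = 1. Recurrence: u_k = 7/10·u_{k+1} + 3/10·u_{k-1} for 1 ≤ k ≤ 7. Try u_k = A + B·r^k with r = q/p = (3/10)/(7/10) = 3/7. Substitution satisfies the recurrence; boundary conditions give:
  u_k = (1 − r^k) / (1 − r^N) = (1 − (3/7)^6) / (1 − (3/7)^8) = 143227/143956.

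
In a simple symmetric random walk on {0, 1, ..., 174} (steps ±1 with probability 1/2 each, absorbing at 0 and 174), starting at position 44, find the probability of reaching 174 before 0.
P(hit 174 before 0) = 44/174 = 22/87

Let u_k = P(hit 174 before 0 | start at k). Then u_0 = 0, u_174 = 1, and u_k = u_{k-1}/2 + u_{k+1}/2 for 1 ≤ k ≤ 173. This harmonic recurrence is solved by u_k = k/174, giving u_44 = 44/174 = 22/87.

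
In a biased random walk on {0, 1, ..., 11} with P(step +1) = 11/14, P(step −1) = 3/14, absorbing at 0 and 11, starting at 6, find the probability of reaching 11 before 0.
P(hit 11 before 0) = (1 − (3/11)^6) / (1 − (3/11)^11) = 35649283054/35663936683

Let u_k denote P(reach 11 before 0 | start at k). Boundary: u_0 = 0, u_11 = 1. Recurrence: u_k = 11/14·u_{k+1} + 3/14·u_{k-1} for 1 ≤ k ≤ 10. Try u_k = A + B·r^k with r = q/p = (3/14)/(11/14) = 3/11. Substitution satisfies the recurrence; boundary conditions give:
  u_k = (1 − r^k) / (1 − r^N) = (1 − (3/11)^6) / (1 − (3/11)^11) = 35649283054/35663936683.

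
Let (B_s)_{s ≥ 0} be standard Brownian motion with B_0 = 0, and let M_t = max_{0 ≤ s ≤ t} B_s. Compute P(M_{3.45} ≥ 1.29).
P(M_{3.45} ≥ 1.29) = 2·P(B_{3.45} ≥ 1.29) = 2(1 − Φ(1.29/√3.45)) ≈ 0.4874

By the reflection principle for Brownian motion, P(M_t ≥ a) = 2 · P(B_t ≥ a) for a ≥ 0. Since B_t ~ N(0, t), P(B_t ≥ 1.29) = 1 − Φ(1.29/√t) = 1 − Φ(1.29/√3.45) = 1 − Φ(0.6945). So
  P(M_{3.45} ≥ 1.29) = 2(1 − Φ(0.6945)) ≈ 0.4874.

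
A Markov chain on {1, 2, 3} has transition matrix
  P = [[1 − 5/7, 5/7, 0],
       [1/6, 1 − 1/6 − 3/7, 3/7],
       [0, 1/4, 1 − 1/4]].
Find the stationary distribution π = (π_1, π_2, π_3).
π = (49/619, 210/619, 360/619)

This is a birth-death chain on three states, which satisfies detailed balance: π_1 · P_{12} = π_2 · P_{21} and π_2 · P_{23} = π_3 · P_{32}.
From π_1 · 5/7 = π_2 · 1/6: π_2/π_1 = (5/7)/(1/6) = 30/7.
From π_2 · 3/7 = π_3 · 1/4: π_3/π_2 = (3/7)/(1/4) = 12/7.
Take π_1 proportional to 1; then unnormalized π = (1, 30/7, 360/49). Normalize by dividing by the sum 619/49:
  π = (49/619, 210/619, 360/619).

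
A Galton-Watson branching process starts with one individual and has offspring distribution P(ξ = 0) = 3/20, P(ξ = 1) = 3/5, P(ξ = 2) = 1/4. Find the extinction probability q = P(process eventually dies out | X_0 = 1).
q = 3/5

The pgf is f(s) = 3/20 + 3/5·s + 1/4·s². The extinction probability q is the smallest fixed point of f in [0, 1]. Setting s = f(s):
  1/4·s² + (3/5 − 1)·s + 3/20 = 0
  1/4·s² − (3/20 + 1/4)·s + 3/20 = 0
which factors as (s − 1)·(1/4·s − 3/20) = 0, giving roots s = 1 and s = (3/20)/(1/4) = 3/5.
Mean offspring μ = 3/5 + 2·1/4 = 11/10 > 1 (supercritical), so q < 1. The extinction probability is the smaller root: q = (3/20)/(1/4) = 3/5.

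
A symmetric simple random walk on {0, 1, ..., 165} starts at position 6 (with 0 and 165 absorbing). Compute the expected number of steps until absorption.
E[τ | X_0 = 6] = 954

Let v_k = E[τ | X_0 = k]. Boundary: v_0 = v_165 = 0. Recurrence: v_k = 1 + (v_{k-1} + v_{k+1})/2 for 1 ≤ k ≤ 164. The particular solution to v_k − (v_{k-1} + v_{k+1})/2 = 1 is v_k = −k^2. Adding homogeneous solution A + B k and matching boundaries gives v_k = k (165 − k). Substituting k = 6: v_6 = 6 · 159 = 954.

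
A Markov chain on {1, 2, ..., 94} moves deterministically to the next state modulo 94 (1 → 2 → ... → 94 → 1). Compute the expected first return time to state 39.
E[T_39 | X_0 = 39] = 94

The chain cycles deterministically, so starting at state 39 it returns in exactly 94 steps. Equivalently, the stationary distribution is uniform π_j = 1/94 for every state j, so by Kac's formula E[T_39] = 1/π_39 = 94.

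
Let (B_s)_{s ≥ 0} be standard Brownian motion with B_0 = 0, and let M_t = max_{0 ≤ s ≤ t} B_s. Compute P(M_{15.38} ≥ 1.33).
P(M_{15.38} ≥ 1.33) = 2·P(B_{15.38} ≥ 1.33) = 2(1 − Φ(1.33/√15.38)) ≈ 0.7345

By the reflection principle for Brownian motion, P(M_t ≥ a) = 2 · P(B_t ≥ a) for a ≥ 0. Since B_t ~ N(0, t), P(B_t ≥ 1.33) = 1 − Φ(1.33/√t) = 1 − Φ(1.33/√15.38) = 1 − Φ(0.3391). So
  P(M_{15.38} ≥ 1.33) = 2(1 − Φ(0.3391)) ≈ 0.7345.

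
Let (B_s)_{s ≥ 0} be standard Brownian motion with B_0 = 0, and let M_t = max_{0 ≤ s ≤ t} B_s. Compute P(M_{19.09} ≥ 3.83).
P(M_{19.09} ≥ 3.83) = 2·P(B_{19.09} ≥ 3.83) = 2(1 − Φ(3.83/√19.09)) ≈ 0.3807

By the reflection principle for Brownian motion, P(M_t ≥ a) = 2 · P(B_t ≥ a) for a ≥ 0. Since B_t ~ N(0, t), P(B_t ≥ 3.83) = 1 − Φ(3.83/√t) = 1 − Φ(3.83/√19.09) = 1 − Φ(0.8766). So
  P(M_{19.09} ≥ 3.83) = 2(1 − Φ(0.8766)) ≈ 0.3807.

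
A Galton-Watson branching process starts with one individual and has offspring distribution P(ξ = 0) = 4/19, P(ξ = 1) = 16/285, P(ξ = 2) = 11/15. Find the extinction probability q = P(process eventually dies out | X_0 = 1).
q = 60/209

The pgf is f(s) = 4/19 + 16/285·s + 11/15·s². The extinction probability q is the smallest fixed point of f in [0, 1]. Setting s = f(s):
  11/15·s² + (16/285 − 1)·s + 4/19 = 0
  11/15·s² − (4/19 + 11/15)·s + 4/19 = 0
which factors as (s − 1)·(11/15·s − 4/19) = 0, giving roots s = 1 and s = (4/19)/(11/15) = 60/209.
Mean offspring μ = 16/285 + 2·11/15 = 434/285 > 1 (supercritical), so q < 1. The extinction probability is the smaller root: q = (4/19)/(11/15) = 60/209.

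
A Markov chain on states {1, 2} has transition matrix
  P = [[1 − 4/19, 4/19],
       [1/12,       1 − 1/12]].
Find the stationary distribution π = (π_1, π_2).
π_1 = 19/67, π_2 = 48/67

Solve πP = π with π_1 + π_2 = 1. From πP = π: π_1 · (1 − 4/19) + π_2 · 1/12 = π_1 ⇒ π_2 · 1/12 = π_1 · 4/19 ⇒ π_2/π_1 = (4/19)/(1/12) = 48/19. Together with π_1 + π_2 = 1:
  π_1 = (1/12)/(4/19 + 1/12) = (1/12)/(67/228) = 19/67,
  π_2 = (4/19)/(4/19 + 1/12) = (4/19)/(67/228) = 48/67.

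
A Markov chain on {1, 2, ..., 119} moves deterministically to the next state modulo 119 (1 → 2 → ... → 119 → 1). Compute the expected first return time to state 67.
E[T_67 | X_0 = 67] = 119

The chain cycles deterministically, so starting at state 67 it returns in exactly 119 steps. Equivalently, the stationary distribution is uniform π_j = 1/119 for every state j, so by Kac's formula E[T_67] = 1/π_67 = 119.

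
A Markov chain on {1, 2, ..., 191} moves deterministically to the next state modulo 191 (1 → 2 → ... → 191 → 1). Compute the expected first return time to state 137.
E[T_137 | X_0 = 137] = 191

The chain cycles deterministically, so starting at state 137 it returns in exactly 191 steps. Equivalently, the stationary distribution is uniform π_j = 1/191 for every state j, so by Kac's formula E[T_137] = 1/π_137 = 191.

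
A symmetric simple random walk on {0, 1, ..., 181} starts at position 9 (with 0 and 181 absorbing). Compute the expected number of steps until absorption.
E[τ | X_0 = 9] = 1548

Let v_k = E[τ | X_0 = k]. Boundary: v_0 = v_181 = 0. Recurrence: v_k = 1 + (v_{k-1} + v_{k+1})/2 for 1 ≤ k ≤ 180. The particular solution to v_k − (v_{k-1} + v_{k+1})/2 = 1 is v_k = −k^2. Adding homogeneous solution A + B k and matching boundaries gives v_k = k (181 − k). Substituting k = 9: v_9 = 9 · 172 = 1548.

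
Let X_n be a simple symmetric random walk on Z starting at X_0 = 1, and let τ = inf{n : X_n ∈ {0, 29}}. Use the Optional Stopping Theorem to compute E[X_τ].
E[X_τ] = 1

X_n is a martingale and τ is a bounded-mean stopping time (indeed τ is finite a.s. with bounded expectation since the walk is in a bounded region). By the OST, E[X_τ] = E[X_0] = 1. Equivalently: E[X_τ] = 29 · P(hit 29 first) + 0 · P(hit 0 first) = 29 · (1/29) = 1.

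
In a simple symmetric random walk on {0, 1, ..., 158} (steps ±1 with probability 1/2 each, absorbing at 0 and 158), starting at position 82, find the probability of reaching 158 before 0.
P(hit 158 before 0) = 82/158 = 41/79

Let u_k = P(hit 158 before 0 | start at k). Then u_0 = 0, u_158 = 1, and u_k = u_{k-1}/2 + u_{k+1}/2 for 1 ≤ k ≤ 157. This harmonic recurrence is solved by u_k = k/158, giving u_82 = 82/158 = 41/79.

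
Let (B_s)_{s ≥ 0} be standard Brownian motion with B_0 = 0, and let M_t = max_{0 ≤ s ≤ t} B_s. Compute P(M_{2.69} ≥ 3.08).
P(M_{2.69} ≥ 3.08) = 2·P(B_{2.69} ≥ 3.08) = 2(1 − Φ(3.08/√2.69)) ≈ 0.0604

By the reflection principle for Brownian motion, P(M_t ≥ a) = 2 · P(B_t ≥ a) for a ≥ 0. Since B_t ~ N(0, t), P(B_t ≥ 3.08) = 1 − Φ(3.08/√t) = 1 − Φ(3.08/√2.69) = 1 − Φ(1.8779). So
  P(M_{2.69} ≥ 3.08) = 2(1 − Φ(1.8779)) ≈ 0.0604.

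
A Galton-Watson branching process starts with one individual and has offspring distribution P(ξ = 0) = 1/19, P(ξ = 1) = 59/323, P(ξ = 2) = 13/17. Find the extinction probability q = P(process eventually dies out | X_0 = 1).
q = 17/247

The pgf is f(s) = 1/19 + 59/323·s + 13/17·s². The extinction probability q is the smallest fixed point of f in [0, 1]. Setting s = f(s):
  13/17·s² + (59/323 − 1)·s + 1/19 = 0
  13/17·s² − (1/19 + 13/17)·s + 1/19 = 0
which factors as (s − 1)·(13/17·s − 1/19) = 0, giving roots s = 1 and s = (1/19)/(13/17) = 17/247.
Mean offspring μ = 59/323 + 2·13/17 = 553/323 > 1 (supercritical), so q < 1. The extinction probability is the smaller root: q = (1/19)/(13/17) = 17/247.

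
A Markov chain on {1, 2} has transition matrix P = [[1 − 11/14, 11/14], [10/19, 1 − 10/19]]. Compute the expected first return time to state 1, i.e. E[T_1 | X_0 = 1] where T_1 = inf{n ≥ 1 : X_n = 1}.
E[T_1 | X_0 = 1] = 1/π_1 = 349/140

For an irreducible recurrent Markov chain with stationary distribution π, E[T_i | X_0 = i] = 1/π_i (Kac's formula). Here π_1 = (10/19)/(11/14 + 10/19) = (10/19)/(349/266) = 140/349, so E[T_1 | X_0 = 1] = 1/π_1 = (11/14 + 10/19)/(10/19) = (349/266)/(10/19) = 349/140.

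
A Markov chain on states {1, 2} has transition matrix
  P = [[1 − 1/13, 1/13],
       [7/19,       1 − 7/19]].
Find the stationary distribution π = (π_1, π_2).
π_1 = 91/110, π_2 = 19/110

Solve πP = π with π_1 + π_2 = 1. From πP = π: π_1 · (1 − 1/13) + π_2 · 7/19 = π_1 ⇒ π_2 · 7/19 = π_1 · 1/13 ⇒ π_2/π_1 = (1/13)/(7/19) = 19/91. Together with π_1 + π_2 = 1:
  π_1 = (7/19)/(1/13 + 7/19) = (7/19)/(110/247) = 91/110,
  π_2 = (1/13)/(1/13 + 7/19) = (1/13)/(110/247) = 19/110.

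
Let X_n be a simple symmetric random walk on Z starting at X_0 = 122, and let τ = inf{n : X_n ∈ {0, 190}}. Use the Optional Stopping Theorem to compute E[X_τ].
E[X_τ] = 122

X_n is a martingale and τ is a bounded-mean stopping time (indeed τ is finite a.s. with bounded expectation since the walk is in a bounded region). By the OST, E[X_τ] = E[X_0] = 122. Equivalently: E[X_τ] = 190 · P(hit 190 first) + 0 · P(hit 0 first) = 190 · (122/190) = 122.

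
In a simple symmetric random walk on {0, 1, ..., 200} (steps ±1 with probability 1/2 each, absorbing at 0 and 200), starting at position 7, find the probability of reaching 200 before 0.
P(hit 200 before 0) = 7/200

Let u_k = P(hit 200 before 0 | start at k). Then u_0 = 0, u_200 = 1, and u_k = u_{k-1}/2 + u_{k+1}/2 for 1 ≤ k ≤ 199. This harmonic recurrence is solved by u_k = k/200, giving u_7 = 7/200.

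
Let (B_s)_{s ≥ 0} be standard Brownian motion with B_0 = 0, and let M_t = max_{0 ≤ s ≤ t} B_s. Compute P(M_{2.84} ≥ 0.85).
P(M_{2.84} ≥ 0.85) = 2·P(B_{2.84} ≥ 0.85) = 2(1 − Φ(0.85/√2.84)) ≈ 0.6140

By the reflection principle for Brownian motion, P(M_t ≥ a) = 2 · P(B_t ≥ a) for a ≥ 0. Since B_t ~ N(0, t), P(B_t ≥ 0.85) = 1 − Φ(0.85/√t) = 1 − Φ(0.85/√2.84) = 1 − Φ(0.5044). So
  P(M_{2.84} ≥ 0.85) = 2(1 − Φ(0.5044)) ≈ 0.6140.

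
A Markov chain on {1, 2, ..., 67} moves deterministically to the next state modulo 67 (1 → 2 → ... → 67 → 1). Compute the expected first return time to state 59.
E[T_59 | X_0 = 59] = 67

The chain cycles deterministically, so starting at state 59 it returns in exactly 67 steps. Equivalently, the stationary distribution is uniform π_j = 1/67 for every state j, so by Kac's formula E[T_59] = 1/π_59 = 67.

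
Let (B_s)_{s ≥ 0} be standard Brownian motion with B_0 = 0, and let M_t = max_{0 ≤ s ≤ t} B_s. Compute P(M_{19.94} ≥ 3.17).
P(M_{19.94} ≥ 3.17) = 2·P(B_{19.94} ≥ 3.17) = 2(1 − Φ(3.17/√19.94)) ≈ 0.4778

By the reflection principle for Brownian motion, P(M_t ≥ a) = 2 · P(B_t ≥ a) for a ≥ 0. Since B_t ~ N(0, t), P(B_t ≥ 3.17) = 1 − Φ(3.17/√t) = 1 − Φ(3.17/√19.94) = 1 − Φ(0.7099). So
  P(M_{19.94} ≥ 3.17) = 2(1 − Φ(0.7099)) ≈ 0.4778.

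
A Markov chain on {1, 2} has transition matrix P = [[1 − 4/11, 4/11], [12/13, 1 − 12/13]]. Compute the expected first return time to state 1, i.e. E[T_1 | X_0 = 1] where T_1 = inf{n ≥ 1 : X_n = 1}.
E[T_1 | X_0 = 1] = 1/π_1 = 46/33

For an irreducible recurrent Markov chain with stationary distribution π, E[T_i | X_0 = i] = 1/π_i (Kac's formula). Here π_1 = (12/13)/(4/11 + 12/13) = (12/13)/(184/143) = 33/46, so E[T_1 | X_0 = 1] = 1/π_1 = (4/11 + 12/13)/(12/13) = (184/143)/(12/13) = 46/33.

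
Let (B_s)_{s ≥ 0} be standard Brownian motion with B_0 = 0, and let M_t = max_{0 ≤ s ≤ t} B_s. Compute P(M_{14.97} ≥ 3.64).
P(M_{14.97} ≥ 3.64) = 2·P(B_{14.97} ≥ 3.64) = 2(1 − Φ(3.64/√14.97)) ≈ 0.3468

By the reflection principle for Brownian motion, P(M_t ≥ a) = 2 · P(B_t ≥ a) for a ≥ 0. Since B_t ~ N(0, t), P(B_t ≥ 3.64) = 1 − Φ(3.64/√t) = 1 − Φ(3.64/√14.97) = 1 − Φ(0.9408). So
  P(M_{14.97} ≥ 3.64) = 2(1 − Φ(0.9408)) ≈ 0.3468.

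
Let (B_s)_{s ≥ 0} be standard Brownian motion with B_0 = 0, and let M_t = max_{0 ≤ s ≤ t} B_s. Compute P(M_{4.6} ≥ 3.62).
P(M_{4.6} ≥ 3.62) = 2·P(B_{4.6} ≥ 3.62) = 2(1 − Φ(3.62/√4.6)) ≈ 0.0914

By the reflection principle for Brownian motion, P(M_t ≥ a) = 2 · P(B_t ≥ a) for a ≥ 0. Since B_t ~ N(0, t), P(B_t ≥ 3.62) = 1 − Φ(3.62/√t) = 1 − Φ(3.62/√4.6) = 1 − Φ(1.6878). So
  P(M_{4.6} ≥ 3.62) = 2(1 − Φ(1.6878)) ≈ 0.0914.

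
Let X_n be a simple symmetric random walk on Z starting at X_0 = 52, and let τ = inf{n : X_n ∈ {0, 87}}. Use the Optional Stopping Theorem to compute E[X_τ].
E[X_τ] = 52

X_n is a martingale and τ is a bounded-mean stopping time (indeed τ is finite a.s. with bounded expectation since the walk is in a bounded region). By the OST, E[X_τ] = E[X_0] = 52. Equivalently: E[X_τ] = 87 · P(hit 87 first) + 0 · P(hit 0 first) = 87 · (52/87) = 52.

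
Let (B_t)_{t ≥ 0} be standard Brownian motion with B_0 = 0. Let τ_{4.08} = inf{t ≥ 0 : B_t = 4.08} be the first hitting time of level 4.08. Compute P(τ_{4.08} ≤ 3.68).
P(τ_{4.08} ≤ 3.68) = 2(1 − Φ(4.08/√3.68)) = 2(1 − Φ(2.1268)) ≈ 0.0334

By the reflection principle for standard BM, P(τ_b ≤ t) = 2 · P(B_t ≥ b). Since B_t ~ N(0, t), P(B_t ≥ 4.08) = 1 − Φ(4.08/√t) = 1 − Φ(4.08/√3.68) = 1 − Φ(2.1268) ≈ 0.01672. Doubling: P(τ_{4.08} ≤ 3.68) ≈ 2 · 0.01672 = 0.03344 ≈ 0.0334.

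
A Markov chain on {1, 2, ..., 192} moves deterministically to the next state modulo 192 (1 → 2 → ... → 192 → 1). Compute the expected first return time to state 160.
E[T_160 | X_0 = 160] = 192

The chain cycles deterministically, so starting at state 160 it returns in exactly 192 steps. Equivalently, the stationary distribution is uniform π_j = 1/192 for every state j, so by Kac's formula E[T_160] = 1/π_160 = 192.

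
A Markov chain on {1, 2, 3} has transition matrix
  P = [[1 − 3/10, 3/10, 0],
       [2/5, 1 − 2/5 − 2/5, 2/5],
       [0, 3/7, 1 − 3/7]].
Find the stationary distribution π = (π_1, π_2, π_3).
π = (20/49, 15/49, 2/7)

This is a birth-death chain on three states, which satisfies detailed balance: π_1 · P_{12} = π_2 · P_{21} and π_2 · P_{23} = π_3 · P_{32}.
From π_1 · 3/10 = π_2 · 2/5: π_2/π_1 = (3/10)/(2/5) = 3/4.
From π_2 · 2/5 = π_3 · 3/7: π_3/π_2 = (2/5)/(3/7) = 14/15.
Take π_1 proportional to 1; then unnormalized π = (1, 3/4, 7/10). Normalize by dividing by the sum 49/20:
  π = (20/49, 15/49, 2/7).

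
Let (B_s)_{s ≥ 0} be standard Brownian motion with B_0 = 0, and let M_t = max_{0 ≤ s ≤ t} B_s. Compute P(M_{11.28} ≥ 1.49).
P(M_{11.28} ≥ 1.49) = 2·P(B_{11.28} ≥ 1.49) = 2(1 − Φ(1.49/√11.28)) ≈ 0.6573

By the reflection principle for Brownian motion, P(M_t ≥ a) = 2 · P(B_t ≥ a) for a ≥ 0. Since B_t ~ N(0, t), P(B_t ≥ 1.49) = 1 − Φ(1.49/√t) = 1 − Φ(1.49/√11.28) = 1 − Φ(0.4436). So
  P(M_{11.28} ≥ 1.49) = 2(1 − Φ(0.4436)) ≈ 0.6573.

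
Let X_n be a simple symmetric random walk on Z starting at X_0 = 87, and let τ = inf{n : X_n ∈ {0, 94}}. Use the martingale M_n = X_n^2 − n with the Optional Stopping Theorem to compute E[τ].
E[τ] = 609

M_n = X_n^2 − n is a martingale (since E[X_{n+1}^2 | F_n] = X_n^2 + 1). By OST (τ has finite mean in a bounded region), E[M_τ] = E[M_0] = X_0^2 − 0 = 87^2 = 7569. Also E[M_τ] = E[X_τ^2] − E[τ]. The walk exits at 0 or 94, with P(hit 94 first) = 87/94, so E[X_τ^2] = 94^2 · 87/94 + 0 = 8178. Thus E[τ] = E[X_τ^2] − E[M_τ] = 8178 − 7569 = 609 = 87(94 − 87) = 609.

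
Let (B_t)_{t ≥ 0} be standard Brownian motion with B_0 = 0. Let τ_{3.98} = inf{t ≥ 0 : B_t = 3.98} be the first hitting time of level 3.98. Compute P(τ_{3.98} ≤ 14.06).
P(τ_{3.98} ≤ 14.06) = 2(1 − Φ(3.98/√14.06)) = 2(1 − Φ(1.0614)) ≈ 0.2885

By the reflection principle for standard BM, P(τ_b ≤ t) = 2 · P(B_t ≥ b). Since B_t ~ N(0, t), P(B_t ≥ 3.98) = 1 − Φ(3.98/√t) = 1 − Φ(3.98/√14.06) = 1 − Φ(1.0614) ≈ 0.14425. Doubling: P(τ_{3.98} ≤ 14.06) ≈ 2 · 0.14425 = 0.28850 ≈ 0.2885.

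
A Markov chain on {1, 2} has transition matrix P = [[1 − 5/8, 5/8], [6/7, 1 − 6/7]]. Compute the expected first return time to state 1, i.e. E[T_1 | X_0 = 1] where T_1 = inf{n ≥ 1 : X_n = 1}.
E[T_1 | X_0 = 1] = 1/π_1 = 83/48

For an irreducible recurrent Markov chain with stationary distribution π, E[T_i | X_0 = i] = 1/π_i (Kac's formula). Here π_1 = (6/7)/(5/8 + 6/7) = (6/7)/(83/56) = 48/83, so E[T_1 | X_0 = 1] = 1/π_1 = (5/8 + 6/7)/(6/7) = (83/56)/(6/7) = 83/48.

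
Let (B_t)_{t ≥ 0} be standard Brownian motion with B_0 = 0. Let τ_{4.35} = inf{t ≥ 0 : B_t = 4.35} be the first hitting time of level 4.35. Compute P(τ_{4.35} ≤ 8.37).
P(τ_{4.35} ≤ 8.37) = 2(1 − Φ(4.35/√8.37)) = 2(1 − Φ(1.5036)) ≈ 0.1327

By the reflection principle for standard BM, P(τ_b ≤ t) = 2 · P(B_t ≥ b). Since B_t ~ N(0, t), P(B_t ≥ 4.35) = 1 − Φ(4.35/√t) = 1 − Φ(4.35/√8.37) = 1 − Φ(1.5036) ≈ 0.06634. Doubling: P(τ_{4.35} ≤ 8.37) ≈ 2 · 0.06634 = 0.13268 ≈ 0.1327.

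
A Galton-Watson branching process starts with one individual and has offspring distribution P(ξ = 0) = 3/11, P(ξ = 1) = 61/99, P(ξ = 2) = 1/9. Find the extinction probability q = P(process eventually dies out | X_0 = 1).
q = 1

Mean offspring μ = 0·3/11 + 1·61/99 + 2·1/9 = 83/99 ≤ 1. For μ ≤ 1 with offspring not concentrated at 1, the Galton-Watson process goes extinct almost surely, so q = 1.
(Algebraic check: The pgf is f(s) = 3/11 + 61/99·s + 1/9·s². The extinction probability q is the smallest fixed point of f in [0, 1]. Setting s = f(s):
  1/9·s² + (61/99 − 1)·s + 3/11 = 0
  1/9·s² − (3/11 + 1/9)·s + 3/11 = 0
which factors as (s − 1)·(1/9·s − 3/11) = 0, giving roots s = 1 and s = (3/11)/(1/9) = 27/11. Since 27/11 ≥ 1, the smallest root in [0, 1] is s = 1.)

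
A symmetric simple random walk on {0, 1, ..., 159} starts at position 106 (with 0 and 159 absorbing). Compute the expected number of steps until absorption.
E[τ | X_0 = 106] = 5618

Let v_k = E[τ | X_0 = k]. Boundary: v_0 = v_159 = 0. Recurrence: v_k = 1 + (v_{k-1} + v_{k+1})/2 for 1 ≤ k ≤ 158. The particular solution to v_k − (v_{k-1} + v_{k+1})/2 = 1 is v_k = −k^2. Adding homogeneous solution A + B k and matching boundaries gives v_k = k (159 − k). Substituting k = 106: v_106 = 106 · 53 = 5618.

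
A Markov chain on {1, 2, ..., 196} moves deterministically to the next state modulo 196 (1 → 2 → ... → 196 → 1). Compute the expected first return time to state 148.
E[T_148 | X_0 = 148] = 196

The chain cycles deterministically, so starting at state 148 it returns in exactly 196 steps. Equivalently, the stationary distribution is uniform π_j = 1/196 for every state j, so by Kac's formula E[T_148] = 1/π_148 = 196.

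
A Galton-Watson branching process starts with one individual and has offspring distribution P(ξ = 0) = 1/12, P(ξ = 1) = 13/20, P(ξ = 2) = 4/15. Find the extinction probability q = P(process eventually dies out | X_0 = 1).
q = 5/16

The pgf is f(s) = 1/12 + 13/20·s + 4/15·s². The extinction probability q is the smallest fixed point of f in [0, 1]. Setting s = f(s):
  4/15·s² + (13/20 − 1)·s + 1/12 = 0
  4/15·s² − (1/12 + 4/15)·s + 1/12 = 0
which factors as (s − 1)·(4/15·s − 1/12) = 0, giving roots s = 1 and s = (1/12)/(4/15) = 5/16.
Mean offspring μ = 13/20 + 2·4/15 = 71/60 > 1 (supercritical), so q < 1. The extinction probability is the smaller root: q = (1/12)/(4/15) = 5/16.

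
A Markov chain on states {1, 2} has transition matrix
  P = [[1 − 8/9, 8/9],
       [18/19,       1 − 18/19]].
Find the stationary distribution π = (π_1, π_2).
π_1 = 81/157, π_2 = 76/157

Solve πP = π with π_1 + π_2 = 1. From πP = π: π_1 · (1 − 8/9) + π_2 · 18/19 = π_1 ⇒ π_2 · 18/19 = π_1 · 8/9 ⇒ π_2/π_1 = (8/9)/(18/19) = 76/81. Together with π_1 + π_2 = 1:
  π_1 = (18/19)/(8/9 + 18/19) = (18/19)/(314/171) = 81/157,
  π_2 = (8/9)/(8/9 + 18/19) = (8/9)/(314/171) = 76/157.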